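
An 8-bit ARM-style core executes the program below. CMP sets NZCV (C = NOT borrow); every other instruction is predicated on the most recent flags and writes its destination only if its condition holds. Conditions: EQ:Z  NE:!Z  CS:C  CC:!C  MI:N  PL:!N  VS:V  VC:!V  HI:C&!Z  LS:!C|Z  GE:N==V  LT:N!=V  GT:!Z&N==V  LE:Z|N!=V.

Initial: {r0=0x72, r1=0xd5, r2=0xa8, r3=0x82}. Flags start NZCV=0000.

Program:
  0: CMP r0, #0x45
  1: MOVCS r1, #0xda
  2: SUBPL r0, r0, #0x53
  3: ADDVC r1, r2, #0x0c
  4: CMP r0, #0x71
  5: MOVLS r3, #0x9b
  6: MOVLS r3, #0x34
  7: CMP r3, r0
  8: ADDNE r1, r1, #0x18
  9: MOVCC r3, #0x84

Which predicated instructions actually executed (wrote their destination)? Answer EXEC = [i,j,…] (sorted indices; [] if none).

[0] flags=0010 → (cmp)
[1] flags=0010 CS?T → r1=0xda
[2] flags=0010 PL?T → r0=0x1f
[3] flags=0010 VC?T → r1=0xb4
[4] flags=1000 → (cmp)
[5] flags=1000 LS?T → r3=0x9b
[6] flags=1000 LS?T → r3=0x34
[7] flags=0010 → (cmp)
[8] flags=0010 NE?T → r1=0xcc
[9] flags=0010 CC?F → skip

EXEC = [1,2,3,5,6,8]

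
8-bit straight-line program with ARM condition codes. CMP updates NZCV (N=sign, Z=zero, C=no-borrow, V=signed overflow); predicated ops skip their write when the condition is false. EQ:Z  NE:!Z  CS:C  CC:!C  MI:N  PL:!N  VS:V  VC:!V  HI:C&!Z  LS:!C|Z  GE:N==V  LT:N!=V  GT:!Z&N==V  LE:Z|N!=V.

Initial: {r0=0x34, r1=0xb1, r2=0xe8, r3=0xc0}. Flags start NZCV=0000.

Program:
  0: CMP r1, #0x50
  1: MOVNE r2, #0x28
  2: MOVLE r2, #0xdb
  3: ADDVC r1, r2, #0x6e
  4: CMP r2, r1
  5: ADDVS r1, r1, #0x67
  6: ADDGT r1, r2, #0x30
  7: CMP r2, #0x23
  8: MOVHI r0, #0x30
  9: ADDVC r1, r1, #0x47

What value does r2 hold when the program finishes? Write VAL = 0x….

VAL = 0xdb

0: ✓ CMP  NZCV=0011
1: ✓ MOVNE  r2←0x28
2: ✓ MOVLE  r2←0xdb
3: · ADDVC
4: ✓ CMP  NZCV=0010
5: · ADDVS
6: ✓ ADDGT  r1←0x0b
7: ✓ CMP  NZCV=1010
8: ✓ MOVHI  r0←0x30
9: ✓ ADDVC  r1←0x52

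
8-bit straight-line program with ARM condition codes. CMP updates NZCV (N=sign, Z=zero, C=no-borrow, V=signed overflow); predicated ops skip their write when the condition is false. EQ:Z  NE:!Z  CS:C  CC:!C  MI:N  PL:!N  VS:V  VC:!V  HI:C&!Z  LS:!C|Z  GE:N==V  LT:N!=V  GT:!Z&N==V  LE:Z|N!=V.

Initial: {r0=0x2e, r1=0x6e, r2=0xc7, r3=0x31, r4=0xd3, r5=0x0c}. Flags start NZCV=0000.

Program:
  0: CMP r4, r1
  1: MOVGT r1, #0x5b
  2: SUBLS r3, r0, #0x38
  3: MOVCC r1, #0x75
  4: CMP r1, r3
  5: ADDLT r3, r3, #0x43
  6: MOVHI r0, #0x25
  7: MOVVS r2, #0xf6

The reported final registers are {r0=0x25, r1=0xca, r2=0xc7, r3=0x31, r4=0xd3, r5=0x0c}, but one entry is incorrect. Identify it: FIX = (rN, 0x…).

0: ✓ CMP  NZCV=0011
1: · MOVGT
2: · SUBLS
3: · MOVCC
4: ✓ CMP  NZCV=0010
5: · ADDLT
6: ✓ MOVHI  r0←0x25
7: · MOVVS

FIX = (r1, 0x6e)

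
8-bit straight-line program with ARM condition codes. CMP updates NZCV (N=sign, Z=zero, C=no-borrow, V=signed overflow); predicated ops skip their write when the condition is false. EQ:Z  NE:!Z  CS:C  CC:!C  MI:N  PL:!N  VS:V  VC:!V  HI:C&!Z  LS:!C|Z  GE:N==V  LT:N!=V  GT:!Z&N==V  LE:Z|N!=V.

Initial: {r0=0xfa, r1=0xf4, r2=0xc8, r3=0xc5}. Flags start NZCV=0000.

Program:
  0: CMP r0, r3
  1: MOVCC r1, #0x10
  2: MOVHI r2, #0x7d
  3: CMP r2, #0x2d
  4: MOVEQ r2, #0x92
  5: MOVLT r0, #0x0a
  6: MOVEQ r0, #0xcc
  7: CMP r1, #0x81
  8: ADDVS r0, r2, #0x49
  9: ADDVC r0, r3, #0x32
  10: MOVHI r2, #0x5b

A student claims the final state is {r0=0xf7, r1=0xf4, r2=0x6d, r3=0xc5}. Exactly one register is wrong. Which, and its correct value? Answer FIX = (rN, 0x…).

FIX = (r2, 0x5b)

[0] flags=0010 → (cmp)
[1] flags=0010 CC?F → skip
[2] flags=0010 HI?T → r2=0x7d
[3] flags=0010 → (cmp)
[4] flags=0010 EQ?F → skip
[5] flags=0010 LT?F → skip
[6] flags=0010 EQ?F → skip
[7] flags=0010 → (cmp)
[8] flags=0010 VS?F → skip
[9] flags=0010 VC?T → r0=0xf7
[10] flags=0010 HI?T → r2=0x5b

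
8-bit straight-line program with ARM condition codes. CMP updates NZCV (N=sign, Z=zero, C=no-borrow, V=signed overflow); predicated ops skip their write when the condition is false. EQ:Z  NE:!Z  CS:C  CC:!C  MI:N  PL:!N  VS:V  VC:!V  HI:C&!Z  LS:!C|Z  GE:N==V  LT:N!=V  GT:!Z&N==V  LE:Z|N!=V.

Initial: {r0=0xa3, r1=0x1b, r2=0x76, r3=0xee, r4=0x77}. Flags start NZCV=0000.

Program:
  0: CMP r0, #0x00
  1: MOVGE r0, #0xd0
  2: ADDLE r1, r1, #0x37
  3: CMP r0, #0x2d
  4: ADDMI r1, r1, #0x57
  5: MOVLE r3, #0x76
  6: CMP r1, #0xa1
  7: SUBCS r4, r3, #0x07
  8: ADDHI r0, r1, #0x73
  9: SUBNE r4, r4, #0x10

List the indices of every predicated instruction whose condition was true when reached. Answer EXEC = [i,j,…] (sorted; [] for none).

EXEC = [2,5,9]

0: ✓ CMP  NZCV=1010
1: · MOVGE
2: ✓ ADDLE  r1←0x52
3: ✓ CMP  NZCV=0011
4: · ADDMI
5: ✓ MOVLE  r3←0x76
6: ✓ CMP  NZCV=1001
7: · SUBCS
8: · ADDHI
9: ✓ SUBNE  r4←0x67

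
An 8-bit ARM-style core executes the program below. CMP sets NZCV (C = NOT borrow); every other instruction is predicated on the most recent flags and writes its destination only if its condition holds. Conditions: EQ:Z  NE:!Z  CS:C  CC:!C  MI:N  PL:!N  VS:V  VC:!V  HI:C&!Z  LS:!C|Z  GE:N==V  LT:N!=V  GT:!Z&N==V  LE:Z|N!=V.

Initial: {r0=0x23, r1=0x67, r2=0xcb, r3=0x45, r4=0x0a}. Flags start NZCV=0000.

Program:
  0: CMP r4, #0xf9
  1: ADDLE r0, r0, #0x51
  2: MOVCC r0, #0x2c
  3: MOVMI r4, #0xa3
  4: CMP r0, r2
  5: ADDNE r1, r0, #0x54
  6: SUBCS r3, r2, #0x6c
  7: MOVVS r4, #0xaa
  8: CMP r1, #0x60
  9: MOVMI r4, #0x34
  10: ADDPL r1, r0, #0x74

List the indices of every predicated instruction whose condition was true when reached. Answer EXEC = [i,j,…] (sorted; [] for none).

0: ✓ CMP  NZCV=0000
1: · ADDLE
2: ✓ MOVCC  r0←0x2c
3: · MOVMI
4: ✓ CMP  NZCV=0000
5: ✓ ADDNE  r1←0x80
6: · SUBCS
7: · MOVVS
8: ✓ CMP  NZCV=0011
9: · MOVMI
10: ✓ ADDPL  r1←0xa0

EXEC = [2,5,10]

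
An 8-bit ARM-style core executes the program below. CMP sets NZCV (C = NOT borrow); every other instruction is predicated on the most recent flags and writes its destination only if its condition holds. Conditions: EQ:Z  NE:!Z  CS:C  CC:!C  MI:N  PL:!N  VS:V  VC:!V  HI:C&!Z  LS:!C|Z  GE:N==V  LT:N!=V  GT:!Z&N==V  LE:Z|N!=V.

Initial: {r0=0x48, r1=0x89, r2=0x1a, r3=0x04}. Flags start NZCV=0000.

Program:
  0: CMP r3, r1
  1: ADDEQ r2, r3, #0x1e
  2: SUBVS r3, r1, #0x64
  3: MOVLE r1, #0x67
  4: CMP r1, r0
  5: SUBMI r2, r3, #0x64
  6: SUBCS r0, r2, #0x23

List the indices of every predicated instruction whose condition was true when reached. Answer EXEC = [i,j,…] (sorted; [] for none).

0: ✓ CMP  NZCV=0000
1: · ADDEQ
2: · SUBVS
3: · MOVLE
4: ✓ CMP  NZCV=0011
5: · SUBMI
6: ✓ SUBCS  r0←0xf7

EXEC = [6]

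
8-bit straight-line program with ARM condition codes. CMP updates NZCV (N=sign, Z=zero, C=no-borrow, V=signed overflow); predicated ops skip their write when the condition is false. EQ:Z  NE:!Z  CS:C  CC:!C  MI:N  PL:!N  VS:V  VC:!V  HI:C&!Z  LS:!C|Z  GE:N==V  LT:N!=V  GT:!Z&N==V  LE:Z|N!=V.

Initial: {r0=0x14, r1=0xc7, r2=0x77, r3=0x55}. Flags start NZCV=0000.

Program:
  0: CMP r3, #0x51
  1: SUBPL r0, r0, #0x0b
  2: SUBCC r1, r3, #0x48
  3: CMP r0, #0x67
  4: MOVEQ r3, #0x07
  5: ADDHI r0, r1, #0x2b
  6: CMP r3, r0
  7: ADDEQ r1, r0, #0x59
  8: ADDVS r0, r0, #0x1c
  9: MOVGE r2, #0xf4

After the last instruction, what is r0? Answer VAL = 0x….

VAL = 0x09

0: ✓ CMP  NZCV=0010
1: ✓ SUBPL  r0←0x09
2: · SUBCC
3: ✓ CMP  NZCV=1000
4: · MOVEQ
5: · ADDHI
6: ✓ CMP  NZCV=0010
7: · ADDEQ
8: · ADDVS
9: ✓ MOVGE  r2←0xf4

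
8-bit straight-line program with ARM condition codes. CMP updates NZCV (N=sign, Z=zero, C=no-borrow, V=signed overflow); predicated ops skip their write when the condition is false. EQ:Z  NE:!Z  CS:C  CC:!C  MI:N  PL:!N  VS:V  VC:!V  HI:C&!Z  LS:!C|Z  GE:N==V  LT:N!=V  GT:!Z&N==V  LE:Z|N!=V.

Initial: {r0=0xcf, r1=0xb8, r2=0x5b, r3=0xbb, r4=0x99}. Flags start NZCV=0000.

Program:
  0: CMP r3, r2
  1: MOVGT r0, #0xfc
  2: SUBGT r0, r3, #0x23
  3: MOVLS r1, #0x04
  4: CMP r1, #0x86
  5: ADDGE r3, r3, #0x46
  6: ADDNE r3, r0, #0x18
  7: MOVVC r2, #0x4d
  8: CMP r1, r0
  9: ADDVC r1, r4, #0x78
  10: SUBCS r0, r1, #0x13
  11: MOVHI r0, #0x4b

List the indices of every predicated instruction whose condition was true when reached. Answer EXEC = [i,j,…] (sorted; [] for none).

EXEC = [5,6,7,9]

0: ✓ CMP  NZCV=0011
1: · MOVGT
2: · SUBGT
3: · MOVLS
4: ✓ CMP  NZCV=0010
5: ✓ ADDGE  r3←0x01
6: ✓ ADDNE  r3←0xe7
7: ✓ MOVVC  r2←0x4d
8: ✓ CMP  NZCV=1000
9: ✓ ADDVC  r1←0x11
10: · SUBCS
11: · MOVHI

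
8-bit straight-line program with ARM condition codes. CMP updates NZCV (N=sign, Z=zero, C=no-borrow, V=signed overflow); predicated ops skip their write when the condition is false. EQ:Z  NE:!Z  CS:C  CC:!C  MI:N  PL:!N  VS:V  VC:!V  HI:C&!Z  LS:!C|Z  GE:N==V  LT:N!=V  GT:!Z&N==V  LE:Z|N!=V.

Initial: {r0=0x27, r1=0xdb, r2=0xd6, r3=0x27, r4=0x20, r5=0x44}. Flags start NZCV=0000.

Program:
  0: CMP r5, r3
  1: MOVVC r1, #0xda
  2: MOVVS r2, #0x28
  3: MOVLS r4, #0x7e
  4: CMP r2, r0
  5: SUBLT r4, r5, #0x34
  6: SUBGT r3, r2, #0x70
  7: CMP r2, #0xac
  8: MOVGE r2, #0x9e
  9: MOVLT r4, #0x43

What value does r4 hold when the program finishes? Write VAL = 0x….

[0] flags=0010 → (cmp)
[1] flags=0010 VC?T → r1=0xda
[2] flags=0010 VS?F → skip
[3] flags=0010 LS?F → skip
[4] flags=1010 → (cmp)
[5] flags=1010 LT?T → r4=0x10
[6] flags=1010 GT?F → skip
[7] flags=0010 → (cmp)
[8] flags=0010 GE?T → r2=0x9e
[9] flags=0010 LT?F → skip

VAL = 0x10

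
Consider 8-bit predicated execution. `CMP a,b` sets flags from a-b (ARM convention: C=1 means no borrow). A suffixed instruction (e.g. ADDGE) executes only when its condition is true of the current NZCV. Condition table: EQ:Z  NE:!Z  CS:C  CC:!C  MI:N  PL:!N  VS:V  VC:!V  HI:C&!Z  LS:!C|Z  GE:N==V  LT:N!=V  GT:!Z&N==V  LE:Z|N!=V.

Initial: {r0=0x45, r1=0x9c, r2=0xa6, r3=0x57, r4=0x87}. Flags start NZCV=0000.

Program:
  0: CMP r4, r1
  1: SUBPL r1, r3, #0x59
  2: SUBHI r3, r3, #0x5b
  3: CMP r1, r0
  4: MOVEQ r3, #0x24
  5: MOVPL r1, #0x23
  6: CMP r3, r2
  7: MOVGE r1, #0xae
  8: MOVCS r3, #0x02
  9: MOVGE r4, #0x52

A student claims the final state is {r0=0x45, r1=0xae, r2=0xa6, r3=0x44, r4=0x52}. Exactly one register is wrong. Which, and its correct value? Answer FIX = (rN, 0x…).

0: ✓ CMP  NZCV=1000
1: · SUBPL
2: · SUBHI
3: ✓ CMP  NZCV=0011
4: · MOVEQ
5: ✓ MOVPL  r1←0x23
6: ✓ CMP  NZCV=1001
7: ✓ MOVGE  r1←0xae
8: · MOVCS
9: ✓ MOVGE  r4←0x52

FIX = (r3, 0x57)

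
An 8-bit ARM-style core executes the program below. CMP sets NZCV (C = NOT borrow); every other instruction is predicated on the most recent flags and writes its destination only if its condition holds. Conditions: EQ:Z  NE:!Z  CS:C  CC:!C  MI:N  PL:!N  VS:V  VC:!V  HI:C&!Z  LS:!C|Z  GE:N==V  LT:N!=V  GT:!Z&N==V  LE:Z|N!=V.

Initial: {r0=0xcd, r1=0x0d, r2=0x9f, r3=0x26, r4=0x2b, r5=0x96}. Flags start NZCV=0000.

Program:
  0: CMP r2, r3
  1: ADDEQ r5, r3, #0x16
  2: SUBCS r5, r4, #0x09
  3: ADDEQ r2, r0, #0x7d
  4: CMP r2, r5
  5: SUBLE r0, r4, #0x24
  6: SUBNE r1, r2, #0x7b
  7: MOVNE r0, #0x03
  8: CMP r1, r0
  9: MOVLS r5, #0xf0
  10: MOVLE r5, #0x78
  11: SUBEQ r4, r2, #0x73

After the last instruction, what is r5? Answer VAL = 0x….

VAL = 0x22

0: ✓ CMP  NZCV=0011
1: · ADDEQ
2: ✓ SUBCS  r5←0x22
3: · ADDEQ
4: ✓ CMP  NZCV=0011
5: ✓ SUBLE  r0←0x07
6: ✓ SUBNE  r1←0x24
7: ✓ MOVNE  r0←0x03
8: ✓ CMP  NZCV=0010
9: · MOVLS
10: · MOVLE
11: · SUBEQ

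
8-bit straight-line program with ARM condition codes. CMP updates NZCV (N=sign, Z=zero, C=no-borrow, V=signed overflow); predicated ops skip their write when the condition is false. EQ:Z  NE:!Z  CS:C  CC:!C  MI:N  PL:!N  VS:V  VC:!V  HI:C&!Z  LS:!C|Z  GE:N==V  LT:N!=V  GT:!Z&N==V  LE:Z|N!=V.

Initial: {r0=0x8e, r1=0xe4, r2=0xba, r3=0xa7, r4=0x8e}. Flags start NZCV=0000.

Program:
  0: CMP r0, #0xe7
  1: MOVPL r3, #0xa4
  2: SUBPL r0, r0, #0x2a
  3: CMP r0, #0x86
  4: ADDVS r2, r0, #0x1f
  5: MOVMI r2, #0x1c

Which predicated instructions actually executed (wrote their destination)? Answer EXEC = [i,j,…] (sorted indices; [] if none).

0: ✓ CMP  NZCV=1000
1: · MOVPL
2: · SUBPL
3: ✓ CMP  NZCV=0010
4: · ADDVS
5: · MOVMI

EXEC = []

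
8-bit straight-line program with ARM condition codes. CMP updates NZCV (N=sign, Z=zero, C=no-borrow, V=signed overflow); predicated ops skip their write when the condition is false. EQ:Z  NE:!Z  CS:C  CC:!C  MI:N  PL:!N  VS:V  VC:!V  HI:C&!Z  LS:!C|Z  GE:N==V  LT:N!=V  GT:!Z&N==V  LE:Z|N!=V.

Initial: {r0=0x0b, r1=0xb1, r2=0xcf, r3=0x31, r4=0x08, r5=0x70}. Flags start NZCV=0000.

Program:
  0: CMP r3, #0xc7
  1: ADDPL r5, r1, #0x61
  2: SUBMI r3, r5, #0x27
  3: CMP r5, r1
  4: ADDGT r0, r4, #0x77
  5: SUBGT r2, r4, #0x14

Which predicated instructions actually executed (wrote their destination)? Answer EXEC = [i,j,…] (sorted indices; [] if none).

EXEC = [1,4,5]

0: ✓ CMP  NZCV=0000
1: ✓ ADDPL  r5←0x12
2: · SUBMI
3: ✓ CMP  NZCV=0000
4: ✓ ADDGT  r0←0x7f
5: ✓ SUBGT  r2←0xf4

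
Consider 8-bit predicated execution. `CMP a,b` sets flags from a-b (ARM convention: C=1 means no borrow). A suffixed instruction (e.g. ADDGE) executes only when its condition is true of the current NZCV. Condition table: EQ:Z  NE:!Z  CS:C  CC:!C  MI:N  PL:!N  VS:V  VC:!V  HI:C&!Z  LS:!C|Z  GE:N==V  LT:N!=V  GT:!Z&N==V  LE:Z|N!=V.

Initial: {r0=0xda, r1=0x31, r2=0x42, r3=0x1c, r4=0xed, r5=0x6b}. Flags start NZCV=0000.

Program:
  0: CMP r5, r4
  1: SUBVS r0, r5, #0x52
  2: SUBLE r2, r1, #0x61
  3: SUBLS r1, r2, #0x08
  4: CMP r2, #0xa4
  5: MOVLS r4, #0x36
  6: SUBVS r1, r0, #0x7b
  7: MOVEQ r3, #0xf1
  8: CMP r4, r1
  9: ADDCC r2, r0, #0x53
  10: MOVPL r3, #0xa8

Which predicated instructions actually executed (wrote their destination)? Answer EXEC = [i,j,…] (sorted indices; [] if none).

EXEC = [3,5,6,9]

[0] flags=0000 → (cmp)
[1] flags=0000 VS?F → skip
[2] flags=0000 LE?F → skip
[3] flags=0000 LS?T → r1=0x3a
[4] flags=1001 → (cmp)
[5] flags=1001 LS?T → r4=0x36
[6] flags=1001 VS?T → r1=0x5f
[7] flags=1001 EQ?F → skip
[8] flags=1000 → (cmp)
[9] flags=1000 CC?T → r2=0x2d
[10] flags=1000 PL?F → skip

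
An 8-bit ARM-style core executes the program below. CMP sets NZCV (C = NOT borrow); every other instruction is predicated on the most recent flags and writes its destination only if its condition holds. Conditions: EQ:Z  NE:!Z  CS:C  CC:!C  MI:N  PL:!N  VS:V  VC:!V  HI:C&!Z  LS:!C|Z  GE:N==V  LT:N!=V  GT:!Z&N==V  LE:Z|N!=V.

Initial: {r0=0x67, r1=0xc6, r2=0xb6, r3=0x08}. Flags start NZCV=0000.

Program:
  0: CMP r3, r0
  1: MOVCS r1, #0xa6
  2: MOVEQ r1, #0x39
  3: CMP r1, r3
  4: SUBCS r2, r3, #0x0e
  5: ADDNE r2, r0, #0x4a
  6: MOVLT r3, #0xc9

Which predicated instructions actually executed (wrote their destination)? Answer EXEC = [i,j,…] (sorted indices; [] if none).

[0] flags=1000 → (cmp)
[1] flags=1000 CS?F → skip
[2] flags=1000 EQ?F → skip
[3] flags=1010 → (cmp)
[4] flags=1010 CS?T → r2=0xfa
[5] flags=1010 NE?T → r2=0xb1
[6] flags=1010 LT?T → r3=0xc9

EXEC = [4,5,6]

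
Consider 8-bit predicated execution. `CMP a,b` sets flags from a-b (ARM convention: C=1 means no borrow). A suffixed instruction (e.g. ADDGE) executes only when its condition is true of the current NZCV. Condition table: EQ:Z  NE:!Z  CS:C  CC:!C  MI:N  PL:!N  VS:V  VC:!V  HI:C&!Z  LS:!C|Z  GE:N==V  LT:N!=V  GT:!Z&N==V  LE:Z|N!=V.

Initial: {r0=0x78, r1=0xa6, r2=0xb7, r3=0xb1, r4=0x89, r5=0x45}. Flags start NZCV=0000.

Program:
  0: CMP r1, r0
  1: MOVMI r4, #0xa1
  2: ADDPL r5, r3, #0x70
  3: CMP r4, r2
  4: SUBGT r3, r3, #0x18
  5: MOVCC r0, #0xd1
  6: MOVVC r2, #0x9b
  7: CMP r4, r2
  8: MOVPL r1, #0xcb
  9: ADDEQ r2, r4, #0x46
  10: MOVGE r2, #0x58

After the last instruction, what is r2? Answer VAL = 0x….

VAL = 0x9b

0: ✓ CMP  NZCV=0011
1: · MOVMI
2: ✓ ADDPL  r5←0x21
3: ✓ CMP  NZCV=1000
4: · SUBGT
5: ✓ MOVCC  r0←0xd1
6: ✓ MOVVC  r2←0x9b
7: ✓ CMP  NZCV=1000
8: · MOVPL
9: · ADDEQ
10: · MOVGE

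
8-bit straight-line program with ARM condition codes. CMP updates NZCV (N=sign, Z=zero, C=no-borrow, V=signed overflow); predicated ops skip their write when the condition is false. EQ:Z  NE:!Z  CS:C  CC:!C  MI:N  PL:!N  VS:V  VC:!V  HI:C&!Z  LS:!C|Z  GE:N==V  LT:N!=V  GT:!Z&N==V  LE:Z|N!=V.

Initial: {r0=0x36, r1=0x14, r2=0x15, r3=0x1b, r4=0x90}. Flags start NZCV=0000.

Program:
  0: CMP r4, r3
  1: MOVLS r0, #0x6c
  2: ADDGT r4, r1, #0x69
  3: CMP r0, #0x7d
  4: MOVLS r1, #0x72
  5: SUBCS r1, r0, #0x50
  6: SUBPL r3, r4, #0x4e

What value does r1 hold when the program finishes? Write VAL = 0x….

VAL = 0x72

0: ✓ CMP  NZCV=0011
1: · MOVLS
2: · ADDGT
3: ✓ CMP  NZCV=1000
4: ✓ MOVLS  r1←0x72
5: · SUBCS
6: · SUBPL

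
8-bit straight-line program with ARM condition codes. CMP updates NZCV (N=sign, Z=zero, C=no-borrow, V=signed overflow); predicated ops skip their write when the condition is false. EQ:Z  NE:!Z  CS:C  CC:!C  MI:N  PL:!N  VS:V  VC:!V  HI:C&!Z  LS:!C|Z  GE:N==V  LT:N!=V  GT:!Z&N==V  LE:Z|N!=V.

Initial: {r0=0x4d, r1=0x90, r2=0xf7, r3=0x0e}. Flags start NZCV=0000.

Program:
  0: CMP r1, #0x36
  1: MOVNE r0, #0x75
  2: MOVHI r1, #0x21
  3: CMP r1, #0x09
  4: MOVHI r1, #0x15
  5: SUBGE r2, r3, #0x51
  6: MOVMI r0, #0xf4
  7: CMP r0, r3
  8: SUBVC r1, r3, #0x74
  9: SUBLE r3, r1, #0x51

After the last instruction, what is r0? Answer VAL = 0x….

[0] flags=0011 → (cmp)
[1] flags=0011 NE?T → r0=0x75
[2] flags=0011 HI?T → r1=0x21
[3] flags=0010 → (cmp)
[4] flags=0010 HI?T → r1=0x15
[5] flags=0010 GE?T → r2=0xbd
[6] flags=0010 MI?F → skip
[7] flags=0010 → (cmp)
[8] flags=0010 VC?T → r1=0x9a
[9] flags=0010 LE?F → skip

VAL = 0x75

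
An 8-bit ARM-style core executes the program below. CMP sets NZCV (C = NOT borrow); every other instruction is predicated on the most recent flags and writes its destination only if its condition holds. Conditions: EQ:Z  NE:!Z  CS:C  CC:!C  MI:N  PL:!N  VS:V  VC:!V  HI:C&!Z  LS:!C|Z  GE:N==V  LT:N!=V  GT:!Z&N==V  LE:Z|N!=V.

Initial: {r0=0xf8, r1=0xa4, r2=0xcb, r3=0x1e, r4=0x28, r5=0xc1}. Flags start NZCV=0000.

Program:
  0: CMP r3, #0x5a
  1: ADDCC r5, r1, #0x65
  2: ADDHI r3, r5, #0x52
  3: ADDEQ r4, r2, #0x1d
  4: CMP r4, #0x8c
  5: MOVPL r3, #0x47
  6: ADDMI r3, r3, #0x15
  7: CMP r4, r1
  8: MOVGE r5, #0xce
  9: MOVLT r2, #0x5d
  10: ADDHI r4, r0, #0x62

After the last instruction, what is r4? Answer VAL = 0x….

VAL = 0x28

0: ✓ CMP  NZCV=1000
1: ✓ ADDCC  r5←0x09
2: · ADDHI
3: · ADDEQ
4: ✓ CMP  NZCV=1001
5: · MOVPL
6: ✓ ADDMI  r3←0x33
7: ✓ CMP  NZCV=1001
8: ✓ MOVGE  r5←0xce
9: · MOVLT
10: · ADDHI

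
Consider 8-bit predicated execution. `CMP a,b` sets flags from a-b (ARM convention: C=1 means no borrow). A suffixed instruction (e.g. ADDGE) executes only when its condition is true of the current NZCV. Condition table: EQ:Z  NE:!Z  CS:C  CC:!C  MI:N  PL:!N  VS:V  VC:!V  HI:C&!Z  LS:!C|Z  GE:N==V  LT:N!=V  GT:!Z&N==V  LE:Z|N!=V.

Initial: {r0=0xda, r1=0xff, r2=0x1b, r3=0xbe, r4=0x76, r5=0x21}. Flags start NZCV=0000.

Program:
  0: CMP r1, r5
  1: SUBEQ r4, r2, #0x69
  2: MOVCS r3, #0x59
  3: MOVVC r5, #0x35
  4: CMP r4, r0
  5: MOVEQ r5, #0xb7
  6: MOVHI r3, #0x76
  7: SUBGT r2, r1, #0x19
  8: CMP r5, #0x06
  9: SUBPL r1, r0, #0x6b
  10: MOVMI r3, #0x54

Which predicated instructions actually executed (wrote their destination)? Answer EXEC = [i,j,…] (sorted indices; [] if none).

EXEC = [2,3,7,9]

0: ✓ CMP  NZCV=1010
1: · SUBEQ
2: ✓ MOVCS  r3←0x59
3: ✓ MOVVC  r5←0x35
4: ✓ CMP  NZCV=1001
5: · MOVEQ
6: · MOVHI
7: ✓ SUBGT  r2←0xe6
8: ✓ CMP  NZCV=0010
9: ✓ SUBPL  r1←0x6f
10: · MOVMI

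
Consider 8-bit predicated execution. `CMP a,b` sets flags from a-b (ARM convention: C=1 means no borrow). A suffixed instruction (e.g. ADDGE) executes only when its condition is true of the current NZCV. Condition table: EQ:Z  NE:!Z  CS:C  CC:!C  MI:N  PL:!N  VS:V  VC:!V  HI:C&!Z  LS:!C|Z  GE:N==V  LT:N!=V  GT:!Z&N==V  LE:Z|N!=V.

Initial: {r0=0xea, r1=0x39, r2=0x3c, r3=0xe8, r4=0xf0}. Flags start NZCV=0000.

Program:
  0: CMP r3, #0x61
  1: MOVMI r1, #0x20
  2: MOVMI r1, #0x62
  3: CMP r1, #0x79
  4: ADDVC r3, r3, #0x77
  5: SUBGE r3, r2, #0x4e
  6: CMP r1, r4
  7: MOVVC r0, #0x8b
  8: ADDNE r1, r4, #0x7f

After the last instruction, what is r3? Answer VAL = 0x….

VAL = 0x5f

0: ✓ CMP  NZCV=1010
1: ✓ MOVMI  r1←0x20
2: ✓ MOVMI  r1←0x62
3: ✓ CMP  NZCV=1000
4: ✓ ADDVC  r3←0x5f
5: · SUBGE
6: ✓ CMP  NZCV=0000
7: ✓ MOVVC  r0←0x8b
8: ✓ ADDNE  r1←0x6f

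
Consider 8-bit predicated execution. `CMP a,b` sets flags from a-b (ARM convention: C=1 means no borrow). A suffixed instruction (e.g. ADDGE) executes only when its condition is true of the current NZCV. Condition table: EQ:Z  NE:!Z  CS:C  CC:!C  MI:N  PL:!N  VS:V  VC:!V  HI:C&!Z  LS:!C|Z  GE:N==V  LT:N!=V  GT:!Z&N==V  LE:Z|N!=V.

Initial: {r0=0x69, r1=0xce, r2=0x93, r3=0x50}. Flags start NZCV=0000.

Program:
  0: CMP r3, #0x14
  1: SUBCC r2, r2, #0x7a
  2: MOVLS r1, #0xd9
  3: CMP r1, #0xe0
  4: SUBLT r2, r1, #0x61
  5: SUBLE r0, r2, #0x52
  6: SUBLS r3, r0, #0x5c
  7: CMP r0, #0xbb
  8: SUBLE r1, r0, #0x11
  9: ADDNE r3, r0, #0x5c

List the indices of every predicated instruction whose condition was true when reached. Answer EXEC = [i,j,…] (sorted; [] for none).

EXEC = [4,5,6,9]

0: ✓ CMP  NZCV=0010
1: · SUBCC
2: · MOVLS
3: ✓ CMP  NZCV=1000
4: ✓ SUBLT  r2←0x6d
5: ✓ SUBLE  r0←0x1b
6: ✓ SUBLS  r3←0xbf
7: ✓ CMP  NZCV=0000
8: · SUBLE
9: ✓ ADDNE  r3←0x77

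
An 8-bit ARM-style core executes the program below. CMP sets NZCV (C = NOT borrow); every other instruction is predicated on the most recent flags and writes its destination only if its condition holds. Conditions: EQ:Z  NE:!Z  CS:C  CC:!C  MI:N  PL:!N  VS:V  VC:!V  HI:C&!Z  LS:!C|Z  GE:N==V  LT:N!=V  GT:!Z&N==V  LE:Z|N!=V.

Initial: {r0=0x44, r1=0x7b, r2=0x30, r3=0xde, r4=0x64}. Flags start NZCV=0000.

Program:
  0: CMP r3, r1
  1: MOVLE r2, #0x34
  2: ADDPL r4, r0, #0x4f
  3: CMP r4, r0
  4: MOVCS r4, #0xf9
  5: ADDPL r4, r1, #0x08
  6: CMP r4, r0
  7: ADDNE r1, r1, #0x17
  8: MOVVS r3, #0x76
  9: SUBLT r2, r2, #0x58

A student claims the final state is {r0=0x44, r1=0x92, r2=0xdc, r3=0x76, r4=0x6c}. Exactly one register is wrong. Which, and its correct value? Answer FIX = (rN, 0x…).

FIX = (r4, 0x83)

[0] flags=0011 → (cmp)
[1] flags=0011 LE?T → r2=0x34
[2] flags=0011 PL?T → r4=0x93
[3] flags=0011 → (cmp)
[4] flags=0011 CS?T → r4=0xf9
[5] flags=0011 PL?T → r4=0x83
[6] flags=0011 → (cmp)
[7] flags=0011 NE?T → r1=0x92
[8] flags=0011 VS?T → r3=0x76
[9] flags=0011 LT?T → r2=0xdc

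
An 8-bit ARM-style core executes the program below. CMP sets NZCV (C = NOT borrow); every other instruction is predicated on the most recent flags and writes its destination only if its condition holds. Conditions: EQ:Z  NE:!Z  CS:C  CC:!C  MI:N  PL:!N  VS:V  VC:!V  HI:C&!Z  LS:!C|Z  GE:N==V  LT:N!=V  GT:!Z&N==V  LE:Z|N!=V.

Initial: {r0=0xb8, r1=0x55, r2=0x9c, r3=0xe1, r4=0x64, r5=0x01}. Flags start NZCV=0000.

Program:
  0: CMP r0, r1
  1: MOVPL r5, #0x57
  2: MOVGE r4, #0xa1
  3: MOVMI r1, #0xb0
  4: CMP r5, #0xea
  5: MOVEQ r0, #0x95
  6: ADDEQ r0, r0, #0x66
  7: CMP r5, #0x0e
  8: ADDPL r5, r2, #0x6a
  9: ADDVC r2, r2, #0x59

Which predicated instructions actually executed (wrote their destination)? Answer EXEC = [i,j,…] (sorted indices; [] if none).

0: ✓ CMP  NZCV=0011
1: ✓ MOVPL  r5←0x57
2: · MOVGE
3: · MOVMI
4: ✓ CMP  NZCV=0000
5: · MOVEQ
6: · ADDEQ
7: ✓ CMP  NZCV=0010
8: ✓ ADDPL  r5←0x06
9: ✓ ADDVC  r2←0xf5

EXEC = [1,8,9]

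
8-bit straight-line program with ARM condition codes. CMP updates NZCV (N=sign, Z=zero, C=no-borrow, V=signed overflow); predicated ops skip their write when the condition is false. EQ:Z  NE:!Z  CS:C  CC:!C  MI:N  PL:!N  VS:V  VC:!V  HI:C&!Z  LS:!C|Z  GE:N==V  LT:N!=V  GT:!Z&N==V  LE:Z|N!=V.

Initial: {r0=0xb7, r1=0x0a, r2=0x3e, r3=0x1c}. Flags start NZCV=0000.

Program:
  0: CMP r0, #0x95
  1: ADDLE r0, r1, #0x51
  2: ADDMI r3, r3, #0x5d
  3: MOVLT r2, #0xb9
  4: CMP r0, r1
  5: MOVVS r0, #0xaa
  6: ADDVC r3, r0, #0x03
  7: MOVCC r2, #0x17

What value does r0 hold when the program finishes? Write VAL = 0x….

[0] flags=0010 → (cmp)
[1] flags=0010 LE?F → skip
[2] flags=0010 MI?F → skip
[3] flags=0010 LT?F → skip
[4] flags=1010 → (cmp)
[5] flags=1010 VS?F → skip
[6] flags=1010 VC?T → r3=0xba
[7] flags=1010 CC?F → skip

VAL = 0xb7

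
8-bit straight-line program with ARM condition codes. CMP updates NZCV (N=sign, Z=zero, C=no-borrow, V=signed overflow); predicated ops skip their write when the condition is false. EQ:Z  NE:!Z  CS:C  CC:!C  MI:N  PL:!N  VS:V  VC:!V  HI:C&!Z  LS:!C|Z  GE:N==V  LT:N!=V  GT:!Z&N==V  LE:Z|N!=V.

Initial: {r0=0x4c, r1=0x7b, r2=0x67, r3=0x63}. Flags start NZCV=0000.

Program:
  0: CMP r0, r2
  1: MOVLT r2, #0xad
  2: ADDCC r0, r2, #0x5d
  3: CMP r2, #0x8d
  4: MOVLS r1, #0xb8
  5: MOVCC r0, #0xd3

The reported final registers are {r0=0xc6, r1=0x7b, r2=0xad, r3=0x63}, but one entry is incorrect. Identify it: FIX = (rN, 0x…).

[0] flags=1000 → (cmp)
[1] flags=1000 LT?T → r2=0xad
[2] flags=1000 CC?T → r0=0x0a
[3] flags=0010 → (cmp)
[4] flags=0010 LS?F → skip
[5] flags=0010 CC?F → skip

FIX = (r0, 0x0a)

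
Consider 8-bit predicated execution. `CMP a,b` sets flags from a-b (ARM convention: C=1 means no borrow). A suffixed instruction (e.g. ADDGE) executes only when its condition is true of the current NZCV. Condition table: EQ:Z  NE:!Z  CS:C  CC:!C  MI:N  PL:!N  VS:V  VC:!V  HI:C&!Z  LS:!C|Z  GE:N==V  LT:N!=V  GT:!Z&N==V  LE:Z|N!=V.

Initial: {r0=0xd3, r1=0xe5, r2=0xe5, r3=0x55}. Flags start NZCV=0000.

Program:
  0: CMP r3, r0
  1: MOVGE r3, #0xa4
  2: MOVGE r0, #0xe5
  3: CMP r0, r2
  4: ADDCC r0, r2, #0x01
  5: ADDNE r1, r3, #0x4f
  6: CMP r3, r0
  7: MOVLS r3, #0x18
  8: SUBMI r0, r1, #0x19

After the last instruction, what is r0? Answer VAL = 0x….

VAL = 0xcc

[0] flags=1001 → (cmp)
[1] flags=1001 GE?T → r3=0xa4
[2] flags=1001 GE?T → r0=0xe5
[3] flags=0110 → (cmp)
[4] flags=0110 CC?F → skip
[5] flags=0110 NE?F → skip
[6] flags=1000 → (cmp)
[7] flags=1000 LS?T → r3=0x18
[8] flags=1000 MI?T → r0=0xcc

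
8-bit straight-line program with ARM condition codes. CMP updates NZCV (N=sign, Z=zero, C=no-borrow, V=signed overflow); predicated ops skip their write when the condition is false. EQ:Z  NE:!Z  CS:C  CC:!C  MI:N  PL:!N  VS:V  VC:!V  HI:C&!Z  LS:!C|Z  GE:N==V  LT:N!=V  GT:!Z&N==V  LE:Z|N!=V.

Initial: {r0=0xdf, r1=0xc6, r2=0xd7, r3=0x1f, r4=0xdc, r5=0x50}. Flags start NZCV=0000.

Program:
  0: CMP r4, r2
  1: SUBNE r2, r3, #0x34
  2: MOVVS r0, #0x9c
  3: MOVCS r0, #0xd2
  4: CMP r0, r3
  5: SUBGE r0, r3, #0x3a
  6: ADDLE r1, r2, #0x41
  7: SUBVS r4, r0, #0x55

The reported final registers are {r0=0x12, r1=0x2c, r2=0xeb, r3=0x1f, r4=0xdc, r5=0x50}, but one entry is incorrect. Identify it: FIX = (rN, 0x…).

FIX = (r0, 0xd2)

[0] flags=0010 → (cmp)
[1] flags=0010 NE?T → r2=0xeb
[2] flags=0010 VS?F → skip
[3] flags=0010 CS?T → r0=0xd2
[4] flags=1010 → (cmp)
[5] flags=1010 GE?F → skip
[6] flags=1010 LE?T → r1=0x2c
[7] flags=1010 VS?F → skip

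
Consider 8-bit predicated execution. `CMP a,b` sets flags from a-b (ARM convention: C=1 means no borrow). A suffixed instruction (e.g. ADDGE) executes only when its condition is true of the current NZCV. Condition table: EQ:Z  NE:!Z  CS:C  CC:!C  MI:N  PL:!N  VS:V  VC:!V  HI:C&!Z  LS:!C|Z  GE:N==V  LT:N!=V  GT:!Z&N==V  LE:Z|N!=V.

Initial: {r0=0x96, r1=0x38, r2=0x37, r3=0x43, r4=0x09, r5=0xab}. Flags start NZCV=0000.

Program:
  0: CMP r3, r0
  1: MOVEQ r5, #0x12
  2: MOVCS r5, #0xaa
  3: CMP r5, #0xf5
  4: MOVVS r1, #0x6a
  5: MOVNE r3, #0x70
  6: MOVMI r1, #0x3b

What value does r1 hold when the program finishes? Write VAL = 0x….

VAL = 0x3b

[0] flags=1001 → (cmp)
[1] flags=1001 EQ?F → skip
[2] flags=1001 CS?F → skip
[3] flags=1000 → (cmp)
[4] flags=1000 VS?F → skip
[5] flags=1000 NE?T → r3=0x70
[6] flags=1000 MI?T → r1=0x3b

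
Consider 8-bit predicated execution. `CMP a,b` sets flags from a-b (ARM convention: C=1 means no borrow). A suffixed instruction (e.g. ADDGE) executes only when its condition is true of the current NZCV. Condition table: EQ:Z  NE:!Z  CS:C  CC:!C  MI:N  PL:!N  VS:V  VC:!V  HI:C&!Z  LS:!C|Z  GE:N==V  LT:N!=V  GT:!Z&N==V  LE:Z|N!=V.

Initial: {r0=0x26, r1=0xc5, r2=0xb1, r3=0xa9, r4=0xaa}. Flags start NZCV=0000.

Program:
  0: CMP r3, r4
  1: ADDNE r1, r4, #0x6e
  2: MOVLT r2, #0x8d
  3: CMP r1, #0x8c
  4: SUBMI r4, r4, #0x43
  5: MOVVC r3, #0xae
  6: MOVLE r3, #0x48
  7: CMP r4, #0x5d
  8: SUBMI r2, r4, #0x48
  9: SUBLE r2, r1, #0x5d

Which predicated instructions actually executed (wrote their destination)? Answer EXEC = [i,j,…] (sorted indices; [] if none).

0: ✓ CMP  NZCV=1000
1: ✓ ADDNE  r1←0x18
2: ✓ MOVLT  r2←0x8d
3: ✓ CMP  NZCV=1001
4: ✓ SUBMI  r4←0x67
5: · MOVVC
6: · MOVLE
7: ✓ CMP  NZCV=0010
8: · SUBMI
9: · SUBLE

EXEC = [1,2,4]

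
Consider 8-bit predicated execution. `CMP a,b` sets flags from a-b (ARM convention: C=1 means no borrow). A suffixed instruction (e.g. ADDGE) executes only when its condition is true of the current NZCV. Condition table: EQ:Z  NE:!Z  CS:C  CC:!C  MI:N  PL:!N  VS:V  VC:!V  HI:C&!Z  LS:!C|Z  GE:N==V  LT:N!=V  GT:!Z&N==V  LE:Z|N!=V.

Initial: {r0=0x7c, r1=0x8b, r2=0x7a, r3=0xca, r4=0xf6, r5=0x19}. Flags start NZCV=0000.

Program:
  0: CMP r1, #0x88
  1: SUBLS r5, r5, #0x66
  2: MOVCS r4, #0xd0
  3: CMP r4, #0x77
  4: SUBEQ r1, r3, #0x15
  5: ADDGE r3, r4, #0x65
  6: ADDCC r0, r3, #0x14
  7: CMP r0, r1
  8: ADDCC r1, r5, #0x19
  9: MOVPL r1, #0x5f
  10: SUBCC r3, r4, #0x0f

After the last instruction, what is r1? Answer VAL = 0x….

[0] flags=0010 → (cmp)
[1] flags=0010 LS?F → skip
[2] flags=0010 CS?T → r4=0xd0
[3] flags=0011 → (cmp)
[4] flags=0011 EQ?F → skip
[5] flags=0011 GE?F → skip
[6] flags=0011 CC?F → skip
[7] flags=1001 → (cmp)
[8] flags=1001 CC?T → r1=0x32
[9] flags=1001 PL?F → skip
[10] flags=1001 CC?T → r3=0xc1

VAL = 0x32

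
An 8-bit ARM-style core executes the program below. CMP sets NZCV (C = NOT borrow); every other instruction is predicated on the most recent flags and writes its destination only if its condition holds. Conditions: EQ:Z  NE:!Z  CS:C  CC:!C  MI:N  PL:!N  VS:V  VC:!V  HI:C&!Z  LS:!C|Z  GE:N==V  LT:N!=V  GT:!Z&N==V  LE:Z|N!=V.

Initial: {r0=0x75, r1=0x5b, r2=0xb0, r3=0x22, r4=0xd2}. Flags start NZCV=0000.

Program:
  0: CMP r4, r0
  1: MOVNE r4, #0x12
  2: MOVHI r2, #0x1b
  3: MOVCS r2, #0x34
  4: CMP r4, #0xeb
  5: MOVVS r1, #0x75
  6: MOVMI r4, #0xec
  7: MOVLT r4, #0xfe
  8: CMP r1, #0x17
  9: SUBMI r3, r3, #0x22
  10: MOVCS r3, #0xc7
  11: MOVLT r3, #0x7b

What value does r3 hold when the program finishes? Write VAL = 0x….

0: ✓ CMP  NZCV=0011
1: ✓ MOVNE  r4←0x12
2: ✓ MOVHI  r2←0x1b
3: ✓ MOVCS  r2←0x34
4: ✓ CMP  NZCV=0000
5: · MOVVS
6: · MOVMI
7: · MOVLT
8: ✓ CMP  NZCV=0010
9: · SUBMI
10: ✓ MOVCS  r3←0xc7
11: · MOVLT

VAL = 0xc7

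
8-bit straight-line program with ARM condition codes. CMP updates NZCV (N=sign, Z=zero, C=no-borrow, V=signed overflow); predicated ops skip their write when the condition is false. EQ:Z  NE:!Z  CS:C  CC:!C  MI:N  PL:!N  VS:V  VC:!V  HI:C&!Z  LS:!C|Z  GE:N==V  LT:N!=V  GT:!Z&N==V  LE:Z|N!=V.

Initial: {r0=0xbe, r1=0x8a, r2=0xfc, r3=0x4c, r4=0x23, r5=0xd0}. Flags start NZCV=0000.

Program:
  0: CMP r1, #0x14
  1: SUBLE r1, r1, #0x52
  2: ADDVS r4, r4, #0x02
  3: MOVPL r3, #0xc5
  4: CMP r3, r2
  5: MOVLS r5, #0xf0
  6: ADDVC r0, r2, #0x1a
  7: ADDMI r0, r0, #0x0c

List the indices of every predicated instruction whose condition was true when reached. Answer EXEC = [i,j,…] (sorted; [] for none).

EXEC = [1,2,3,5,6,7]

[0] flags=0011 → (cmp)
[1] flags=0011 LE?T → r1=0x38
[2] flags=0011 VS?T → r4=0x25
[3] flags=0011 PL?T → r3=0xc5
[4] flags=1000 → (cmp)
[5] flags=1000 LS?T → r5=0xf0
[6] flags=1000 VC?T → r0=0x16
[7] flags=1000 MI?T → r0=0x22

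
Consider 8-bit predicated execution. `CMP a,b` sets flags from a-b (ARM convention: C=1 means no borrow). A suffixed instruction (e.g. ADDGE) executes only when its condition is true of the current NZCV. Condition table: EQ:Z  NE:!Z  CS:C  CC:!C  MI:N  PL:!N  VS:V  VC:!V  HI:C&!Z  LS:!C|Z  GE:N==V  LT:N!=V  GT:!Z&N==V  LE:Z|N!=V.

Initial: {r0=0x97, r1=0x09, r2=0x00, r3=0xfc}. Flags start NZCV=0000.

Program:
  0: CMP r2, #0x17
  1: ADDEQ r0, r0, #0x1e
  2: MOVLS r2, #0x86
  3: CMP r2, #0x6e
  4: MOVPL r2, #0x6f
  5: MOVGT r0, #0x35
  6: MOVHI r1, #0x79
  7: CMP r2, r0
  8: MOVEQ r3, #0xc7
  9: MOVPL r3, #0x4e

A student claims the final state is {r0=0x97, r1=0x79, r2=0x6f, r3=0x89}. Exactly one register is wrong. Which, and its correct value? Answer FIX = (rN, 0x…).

FIX = (r3, 0xfc)

0: ✓ CMP  NZCV=1000
1: · ADDEQ
2: ✓ MOVLS  r2←0x86
3: ✓ CMP  NZCV=0011
4: ✓ MOVPL  r2←0x6f
5: · MOVGT
6: ✓ MOVHI  r1←0x79
7: ✓ CMP  NZCV=1001
8: · MOVEQ
9: · MOVPL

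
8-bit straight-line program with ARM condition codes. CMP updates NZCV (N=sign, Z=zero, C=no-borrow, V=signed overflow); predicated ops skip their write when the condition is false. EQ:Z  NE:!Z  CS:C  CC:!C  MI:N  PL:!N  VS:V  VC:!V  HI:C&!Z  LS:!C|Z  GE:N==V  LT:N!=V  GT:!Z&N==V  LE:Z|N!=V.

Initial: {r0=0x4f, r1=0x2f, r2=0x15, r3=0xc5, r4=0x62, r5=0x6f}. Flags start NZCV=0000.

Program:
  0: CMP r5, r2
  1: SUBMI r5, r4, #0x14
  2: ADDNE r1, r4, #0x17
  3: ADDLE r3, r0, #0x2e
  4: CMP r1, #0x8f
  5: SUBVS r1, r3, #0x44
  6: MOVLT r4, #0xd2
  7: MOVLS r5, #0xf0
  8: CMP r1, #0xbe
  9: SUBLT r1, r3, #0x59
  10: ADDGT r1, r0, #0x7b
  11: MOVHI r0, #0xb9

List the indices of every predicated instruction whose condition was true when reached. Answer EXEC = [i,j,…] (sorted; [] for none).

EXEC = [2,5,7,9]

0: ✓ CMP  NZCV=0010
1: · SUBMI
2: ✓ ADDNE  r1←0x79
3: · ADDLE
4: ✓ CMP  NZCV=1001
5: ✓ SUBVS  r1←0x81
6: · MOVLT
7: ✓ MOVLS  r5←0xf0
8: ✓ CMP  NZCV=1000
9: ✓ SUBLT  r1←0x6c
10: · ADDGT
11: · MOVHI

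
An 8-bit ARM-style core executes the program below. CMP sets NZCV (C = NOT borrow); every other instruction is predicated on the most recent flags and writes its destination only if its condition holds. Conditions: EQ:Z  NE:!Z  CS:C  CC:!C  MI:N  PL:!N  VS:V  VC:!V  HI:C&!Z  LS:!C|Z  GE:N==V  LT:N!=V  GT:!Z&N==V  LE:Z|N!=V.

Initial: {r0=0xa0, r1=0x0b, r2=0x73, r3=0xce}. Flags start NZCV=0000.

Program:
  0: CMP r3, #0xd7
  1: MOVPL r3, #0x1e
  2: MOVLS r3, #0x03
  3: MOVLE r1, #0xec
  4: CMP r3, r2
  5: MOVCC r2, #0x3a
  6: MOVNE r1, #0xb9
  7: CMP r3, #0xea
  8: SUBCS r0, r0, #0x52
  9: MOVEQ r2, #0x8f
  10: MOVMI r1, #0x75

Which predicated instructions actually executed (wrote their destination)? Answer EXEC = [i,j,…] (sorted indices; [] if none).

0: ✓ CMP  NZCV=1000
1: · MOVPL
2: ✓ MOVLS  r3←0x03
3: ✓ MOVLE  r1←0xec
4: ✓ CMP  NZCV=1000
5: ✓ MOVCC  r2←0x3a
6: ✓ MOVNE  r1←0xb9
7: ✓ CMP  NZCV=0000
8: · SUBCS
9: · MOVEQ
10: · MOVMI

EXEC = [2,3,5,6]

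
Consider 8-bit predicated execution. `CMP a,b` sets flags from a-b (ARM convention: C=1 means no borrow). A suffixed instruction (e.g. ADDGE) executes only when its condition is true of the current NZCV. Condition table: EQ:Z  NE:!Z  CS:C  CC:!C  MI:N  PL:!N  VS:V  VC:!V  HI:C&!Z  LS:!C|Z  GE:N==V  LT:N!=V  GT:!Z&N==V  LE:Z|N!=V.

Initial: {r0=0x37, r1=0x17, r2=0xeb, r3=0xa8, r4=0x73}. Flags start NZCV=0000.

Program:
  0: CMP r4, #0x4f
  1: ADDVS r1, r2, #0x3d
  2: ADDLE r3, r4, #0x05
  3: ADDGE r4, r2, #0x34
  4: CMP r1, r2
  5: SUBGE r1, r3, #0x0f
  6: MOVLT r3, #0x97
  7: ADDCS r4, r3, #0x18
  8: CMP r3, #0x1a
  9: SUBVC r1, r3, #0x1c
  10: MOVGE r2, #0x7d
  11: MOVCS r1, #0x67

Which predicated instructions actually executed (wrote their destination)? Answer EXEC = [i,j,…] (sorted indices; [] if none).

EXEC = [3,5,9,11]

0: ✓ CMP  NZCV=0010
1: · ADDVS
2: · ADDLE
3: ✓ ADDGE  r4←0x1f
4: ✓ CMP  NZCV=0000
5: ✓ SUBGE  r1←0x99
6: · MOVLT
7: · ADDCS
8: ✓ CMP  NZCV=1010
9: ✓ SUBVC  r1←0x8c
10: · MOVGE
11: ✓ MOVCS  r1←0x67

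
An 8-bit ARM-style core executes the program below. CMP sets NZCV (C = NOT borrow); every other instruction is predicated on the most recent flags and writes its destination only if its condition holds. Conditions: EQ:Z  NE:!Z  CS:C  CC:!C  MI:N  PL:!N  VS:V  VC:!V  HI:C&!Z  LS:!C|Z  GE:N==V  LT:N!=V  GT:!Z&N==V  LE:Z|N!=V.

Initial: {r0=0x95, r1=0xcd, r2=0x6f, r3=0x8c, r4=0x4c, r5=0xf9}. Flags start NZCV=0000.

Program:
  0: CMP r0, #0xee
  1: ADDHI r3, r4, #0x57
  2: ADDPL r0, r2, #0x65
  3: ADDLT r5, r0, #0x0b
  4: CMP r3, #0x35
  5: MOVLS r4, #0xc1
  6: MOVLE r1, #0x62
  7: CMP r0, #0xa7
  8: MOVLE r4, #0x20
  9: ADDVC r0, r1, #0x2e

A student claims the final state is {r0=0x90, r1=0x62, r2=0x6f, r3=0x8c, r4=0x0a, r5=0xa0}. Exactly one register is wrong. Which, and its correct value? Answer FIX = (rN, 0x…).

FIX = (r4, 0x20)

0: ✓ CMP  NZCV=1000
1: · ADDHI
2: · ADDPL
3: ✓ ADDLT  r5←0xa0
4: ✓ CMP  NZCV=0011
5: · MOVLS
6: ✓ MOVLE  r1←0x62
7: ✓ CMP  NZCV=1000
8: ✓ MOVLE  r4←0x20
9: ✓ ADDVC  r0←0x90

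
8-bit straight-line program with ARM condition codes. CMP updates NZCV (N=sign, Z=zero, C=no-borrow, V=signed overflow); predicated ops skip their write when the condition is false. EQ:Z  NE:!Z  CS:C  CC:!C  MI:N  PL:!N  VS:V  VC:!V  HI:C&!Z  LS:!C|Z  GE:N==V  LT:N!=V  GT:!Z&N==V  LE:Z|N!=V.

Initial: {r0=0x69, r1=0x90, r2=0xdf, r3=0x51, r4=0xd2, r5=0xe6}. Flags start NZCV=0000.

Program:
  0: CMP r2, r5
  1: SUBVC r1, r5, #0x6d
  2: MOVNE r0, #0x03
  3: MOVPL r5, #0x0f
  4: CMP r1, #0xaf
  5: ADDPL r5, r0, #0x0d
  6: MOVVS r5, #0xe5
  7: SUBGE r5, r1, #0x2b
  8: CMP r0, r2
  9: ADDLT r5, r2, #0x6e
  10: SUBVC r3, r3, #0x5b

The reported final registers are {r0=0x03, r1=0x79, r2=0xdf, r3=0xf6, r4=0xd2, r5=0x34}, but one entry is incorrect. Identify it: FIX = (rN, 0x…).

FIX = (r5, 0x4e)

[0] flags=1000 → (cmp)
[1] flags=1000 VC?T → r1=0x79
[2] flags=1000 NE?T → r0=0x03
[3] flags=1000 PL?F → skip
[4] flags=1001 → (cmp)
[5] flags=1001 PL?F → skip
[6] flags=1001 VS?T → r5=0xe5
[7] flags=1001 GE?T → r5=0x4e
[8] flags=0000 → (cmp)
[9] flags=0000 LT?F → skip
[10] flags=0000 VC?T → r3=0xf6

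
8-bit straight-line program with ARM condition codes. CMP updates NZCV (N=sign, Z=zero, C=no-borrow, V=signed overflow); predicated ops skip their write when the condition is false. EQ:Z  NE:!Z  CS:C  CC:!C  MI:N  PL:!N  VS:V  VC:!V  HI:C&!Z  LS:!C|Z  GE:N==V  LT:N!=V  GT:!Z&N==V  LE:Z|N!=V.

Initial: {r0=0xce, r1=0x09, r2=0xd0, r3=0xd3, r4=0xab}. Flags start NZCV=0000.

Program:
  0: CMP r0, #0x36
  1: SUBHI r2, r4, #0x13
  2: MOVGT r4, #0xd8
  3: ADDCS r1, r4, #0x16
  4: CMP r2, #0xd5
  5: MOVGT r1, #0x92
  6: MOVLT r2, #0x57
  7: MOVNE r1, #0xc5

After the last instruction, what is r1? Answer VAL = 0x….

[0] flags=1010 → (cmp)
[1] flags=1010 HI?T → r2=0x98
[2] flags=1010 GT?F → skip
[3] flags=1010 CS?T → r1=0xc1
[4] flags=1000 → (cmp)
[5] flags=1000 GT?F → skip
[6] flags=1000 LT?T → r2=0x57
[7] flags=1000 NE?T → r1=0xc5

VAL = 0xc5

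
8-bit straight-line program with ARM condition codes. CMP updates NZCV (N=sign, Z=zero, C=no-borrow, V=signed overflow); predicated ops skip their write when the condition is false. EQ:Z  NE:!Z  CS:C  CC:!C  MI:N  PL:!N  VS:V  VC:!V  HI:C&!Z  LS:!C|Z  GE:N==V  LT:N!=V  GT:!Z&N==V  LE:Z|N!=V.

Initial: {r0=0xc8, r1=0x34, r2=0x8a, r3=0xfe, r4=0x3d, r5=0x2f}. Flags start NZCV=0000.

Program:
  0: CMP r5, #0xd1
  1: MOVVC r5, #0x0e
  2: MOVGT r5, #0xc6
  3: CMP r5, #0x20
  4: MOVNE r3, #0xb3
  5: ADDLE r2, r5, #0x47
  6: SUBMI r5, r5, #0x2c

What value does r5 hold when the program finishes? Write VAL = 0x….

[0] flags=0000 → (cmp)
[1] flags=0000 VC?T → r5=0x0e
[2] flags=0000 GT?T → r5=0xc6
[3] flags=1010 → (cmp)
[4] flags=1010 NE?T → r3=0xb3
[5] flags=1010 LE?T → r2=0x0d
[6] flags=1010 MI?T → r5=0x9a

VAL = 0x9a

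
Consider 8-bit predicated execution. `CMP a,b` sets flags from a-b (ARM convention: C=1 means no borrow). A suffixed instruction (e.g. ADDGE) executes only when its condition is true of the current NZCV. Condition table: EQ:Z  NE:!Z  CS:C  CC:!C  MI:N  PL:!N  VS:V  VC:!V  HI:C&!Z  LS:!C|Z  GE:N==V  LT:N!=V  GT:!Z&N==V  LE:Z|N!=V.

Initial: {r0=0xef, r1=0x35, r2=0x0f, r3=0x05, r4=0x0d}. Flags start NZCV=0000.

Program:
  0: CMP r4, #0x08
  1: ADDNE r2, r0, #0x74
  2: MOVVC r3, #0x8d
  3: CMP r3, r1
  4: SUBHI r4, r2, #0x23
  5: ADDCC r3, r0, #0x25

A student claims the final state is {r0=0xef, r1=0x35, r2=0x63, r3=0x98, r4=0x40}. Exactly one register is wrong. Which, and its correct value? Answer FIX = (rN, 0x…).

FIX = (r3, 0x8d)

[0] flags=0010 → (cmp)
[1] flags=0010 NE?T → r2=0x63
[2] flags=0010 VC?T → r3=0x8d
[3] flags=0011 → (cmp)
[4] flags=0011 HI?T → r4=0x40
[5] flags=0011 CC?F → skip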